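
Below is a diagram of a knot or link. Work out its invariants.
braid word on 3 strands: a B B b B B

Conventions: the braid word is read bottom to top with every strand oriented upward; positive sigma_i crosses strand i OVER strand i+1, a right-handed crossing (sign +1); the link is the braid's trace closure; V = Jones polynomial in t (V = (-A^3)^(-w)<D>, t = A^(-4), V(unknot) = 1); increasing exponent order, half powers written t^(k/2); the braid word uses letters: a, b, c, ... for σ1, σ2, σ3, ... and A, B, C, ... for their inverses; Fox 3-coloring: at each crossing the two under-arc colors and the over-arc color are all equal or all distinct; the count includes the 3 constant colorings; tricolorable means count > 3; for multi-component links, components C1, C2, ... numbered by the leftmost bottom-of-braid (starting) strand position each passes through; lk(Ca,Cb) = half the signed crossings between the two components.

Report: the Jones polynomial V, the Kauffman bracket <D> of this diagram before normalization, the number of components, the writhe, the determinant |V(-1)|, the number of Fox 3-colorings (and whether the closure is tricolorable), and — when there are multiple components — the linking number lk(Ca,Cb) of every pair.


V(t) = -t^-4 + t^-3 + t^-1
bracket: A^-2 + A^6 - A^10, w = -2
1 component, writhe -2, over 6 crossings
det 3, colorings 9 of 3^6 — tricolorable
observation: w = -2 (over 6 crossings) is diagram-only; (-A^3)^(2) removes it from V


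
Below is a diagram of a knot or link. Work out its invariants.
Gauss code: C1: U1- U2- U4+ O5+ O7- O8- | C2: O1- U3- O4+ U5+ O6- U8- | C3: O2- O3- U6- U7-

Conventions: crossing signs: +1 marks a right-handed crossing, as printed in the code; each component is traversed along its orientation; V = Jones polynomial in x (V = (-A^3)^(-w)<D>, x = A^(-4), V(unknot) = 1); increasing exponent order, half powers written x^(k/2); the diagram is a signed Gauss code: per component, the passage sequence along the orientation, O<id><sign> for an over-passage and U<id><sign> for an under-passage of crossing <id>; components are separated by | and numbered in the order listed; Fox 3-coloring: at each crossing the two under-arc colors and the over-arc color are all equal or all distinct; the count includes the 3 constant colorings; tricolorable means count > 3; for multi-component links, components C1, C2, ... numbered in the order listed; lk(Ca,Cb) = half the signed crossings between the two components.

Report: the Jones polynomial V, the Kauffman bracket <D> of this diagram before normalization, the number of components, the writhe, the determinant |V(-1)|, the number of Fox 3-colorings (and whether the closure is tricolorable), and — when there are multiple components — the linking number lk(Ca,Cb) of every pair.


V = x^-5 + 2x^-3 + x^-1
<D> = A^-8 + 2 + A^8 (w = -4)
3 components over 8 crossings, w = -4
lk(C1,C2): 0
lk(C1,C3) = -1
linking number lk(C2,C3) = -1
3 Fox colorings among 3^8, |V(-1)| = 4: not tricolorable
why: |V(-1)| = 4: so not tricolorable, since 3 does not divide 4


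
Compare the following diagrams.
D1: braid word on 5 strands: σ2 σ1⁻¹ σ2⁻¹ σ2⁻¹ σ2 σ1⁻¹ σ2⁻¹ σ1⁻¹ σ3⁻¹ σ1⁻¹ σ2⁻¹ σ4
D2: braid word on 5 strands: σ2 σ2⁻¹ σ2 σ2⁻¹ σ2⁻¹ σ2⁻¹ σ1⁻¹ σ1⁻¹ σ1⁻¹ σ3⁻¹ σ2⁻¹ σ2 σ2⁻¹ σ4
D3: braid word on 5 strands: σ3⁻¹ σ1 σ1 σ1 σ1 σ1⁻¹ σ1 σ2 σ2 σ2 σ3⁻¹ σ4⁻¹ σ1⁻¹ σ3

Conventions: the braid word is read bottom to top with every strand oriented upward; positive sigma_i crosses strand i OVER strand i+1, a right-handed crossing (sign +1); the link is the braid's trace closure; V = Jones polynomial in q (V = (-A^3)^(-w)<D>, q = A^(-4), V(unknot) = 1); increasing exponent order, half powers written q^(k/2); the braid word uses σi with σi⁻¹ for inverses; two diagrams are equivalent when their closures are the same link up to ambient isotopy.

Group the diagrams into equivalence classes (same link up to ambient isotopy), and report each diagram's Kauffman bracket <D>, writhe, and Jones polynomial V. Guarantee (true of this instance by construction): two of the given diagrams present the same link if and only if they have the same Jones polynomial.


classes: {D1} | {D2} | {D3}
V(D1) = -q^-7 + q^-6 - q^-5 + q^-4 + q^-2  [12 crossings, <D> = A^-10 + A^-2 - A^2 + A^6 - A^10, w = -6]
V(D2) = q^-8 - 2q^-7 + q^-6 - 2q^-5 + 2q^-4 + q^-2  (w -6, c 14, <D> = A^-10 + 2A^-2 - 2A^2 + A^6 - 2A^10 + A^14)
V(D3) = q^2 + 2q^4 - 2q^5 + q^6 - 2q^7 + q^8  [14 crossings, <D> = A^-20 - 2A^-16 + A^-12 - 2A^-8 + 2A^-4 + A^4, w = +4]
note: comparing 3 Jones polynomials yields 3 groups


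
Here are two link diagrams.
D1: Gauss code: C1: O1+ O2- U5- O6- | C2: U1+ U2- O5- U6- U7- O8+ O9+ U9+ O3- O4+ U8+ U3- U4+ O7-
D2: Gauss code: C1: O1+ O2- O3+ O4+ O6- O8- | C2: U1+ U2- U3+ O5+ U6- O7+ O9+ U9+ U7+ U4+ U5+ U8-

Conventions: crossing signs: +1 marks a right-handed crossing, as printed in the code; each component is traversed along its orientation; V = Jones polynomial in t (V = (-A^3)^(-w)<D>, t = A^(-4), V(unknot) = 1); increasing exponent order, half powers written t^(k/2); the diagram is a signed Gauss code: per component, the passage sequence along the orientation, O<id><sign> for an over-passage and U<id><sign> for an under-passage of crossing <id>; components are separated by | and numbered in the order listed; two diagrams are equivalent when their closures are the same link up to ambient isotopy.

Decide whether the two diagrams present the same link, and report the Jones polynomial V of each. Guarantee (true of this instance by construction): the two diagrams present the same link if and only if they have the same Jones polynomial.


equivalent: no
D1 (bracket A^-1 + A^7; 9 crossings at w = -1): V = -t^(-5/2) - t^(-1/2)
D2 (bracket A^7 + A^11; 9 crossings at w = +3): V = -t^(-1/2) - t^(1/2)
key observation: comparing 2 Jones polynomials yields 2 groups


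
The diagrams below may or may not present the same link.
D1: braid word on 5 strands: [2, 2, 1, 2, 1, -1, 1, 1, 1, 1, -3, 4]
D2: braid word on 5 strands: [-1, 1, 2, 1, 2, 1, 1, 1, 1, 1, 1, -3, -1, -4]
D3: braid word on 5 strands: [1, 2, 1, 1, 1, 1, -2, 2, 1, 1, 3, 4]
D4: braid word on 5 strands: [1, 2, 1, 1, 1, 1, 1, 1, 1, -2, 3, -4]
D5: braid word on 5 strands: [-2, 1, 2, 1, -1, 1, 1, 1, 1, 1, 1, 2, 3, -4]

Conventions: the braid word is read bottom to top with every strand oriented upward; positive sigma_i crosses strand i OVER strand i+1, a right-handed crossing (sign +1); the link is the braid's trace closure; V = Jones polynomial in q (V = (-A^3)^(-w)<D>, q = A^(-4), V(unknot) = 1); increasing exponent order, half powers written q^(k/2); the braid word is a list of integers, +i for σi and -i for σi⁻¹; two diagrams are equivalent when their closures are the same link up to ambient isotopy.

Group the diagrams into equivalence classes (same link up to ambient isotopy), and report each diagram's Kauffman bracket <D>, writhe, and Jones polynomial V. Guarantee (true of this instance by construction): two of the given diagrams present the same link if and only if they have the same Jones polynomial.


classes: {D1, D2, D3, D4, D5}
V(D1) = q^3 + q^5 - q^6 + q^7 - q^8 + q^9 - q^10  [12 crossings, <D> = -A^-16 + A^-12 - A^-8 + A^-4 - 1 + A^4 + A^12, w = +8]
D2 (bracket -A^-22 + A^-18 - A^-14 + A^-10 - A^-6 + A^-2 + A^6; 14 crossings at w = +6): V = q^3 + q^5 - q^6 + q^7 - q^8 + q^9 - q^10
V(D3) = q^3 + q^5 - q^6 + q^7 - q^8 + q^9 - q^10  [12 crossings, <D> = -A^-10 + A^-6 - A^-2 + A^2 - A^6 + A^10 + A^18, w = +10]
D4 (bracket -A^-16 + A^-12 - A^-8 + A^-4 - 1 + A^4 + A^12; 12 crossings at w = +8): V = q^3 + q^5 - q^6 + q^7 - q^8 + q^9 - q^10
V(D5) = q^3 + q^5 - q^6 + q^7 - q^8 + q^9 - q^10  (w +8, c 14, <D> = -A^-16 + A^-12 - A^-8 + A^-4 - 1 + A^4 + A^12)
note: all 5 diagrams share one V(q), hence one class


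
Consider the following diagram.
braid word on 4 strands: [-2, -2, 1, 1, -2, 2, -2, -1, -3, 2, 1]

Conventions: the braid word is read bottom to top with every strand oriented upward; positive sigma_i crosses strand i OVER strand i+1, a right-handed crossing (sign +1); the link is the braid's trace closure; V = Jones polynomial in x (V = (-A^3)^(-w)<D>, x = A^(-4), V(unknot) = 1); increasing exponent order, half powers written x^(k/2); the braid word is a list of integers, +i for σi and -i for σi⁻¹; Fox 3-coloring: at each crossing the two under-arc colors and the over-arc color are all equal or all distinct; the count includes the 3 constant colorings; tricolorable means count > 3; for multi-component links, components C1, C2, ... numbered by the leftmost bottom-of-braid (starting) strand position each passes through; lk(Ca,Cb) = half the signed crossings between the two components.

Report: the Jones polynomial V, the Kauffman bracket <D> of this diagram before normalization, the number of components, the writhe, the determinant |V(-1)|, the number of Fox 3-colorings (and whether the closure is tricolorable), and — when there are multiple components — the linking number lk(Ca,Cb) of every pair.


V = -x^-3 + x^-2 - x^-1 + 3 - x + x^2 - x^3
<D> = A^-15 - A^-11 + A^-7 - 3A^-3 + A - A^5 + A^9 (w = -1)
1 component over 11 crossings, w = -1
27 Fox colorings among 3^11, |V(-1)| = 9: tricolorable
why: the span of V is 6, forcing >= 6 crossings in any diagram


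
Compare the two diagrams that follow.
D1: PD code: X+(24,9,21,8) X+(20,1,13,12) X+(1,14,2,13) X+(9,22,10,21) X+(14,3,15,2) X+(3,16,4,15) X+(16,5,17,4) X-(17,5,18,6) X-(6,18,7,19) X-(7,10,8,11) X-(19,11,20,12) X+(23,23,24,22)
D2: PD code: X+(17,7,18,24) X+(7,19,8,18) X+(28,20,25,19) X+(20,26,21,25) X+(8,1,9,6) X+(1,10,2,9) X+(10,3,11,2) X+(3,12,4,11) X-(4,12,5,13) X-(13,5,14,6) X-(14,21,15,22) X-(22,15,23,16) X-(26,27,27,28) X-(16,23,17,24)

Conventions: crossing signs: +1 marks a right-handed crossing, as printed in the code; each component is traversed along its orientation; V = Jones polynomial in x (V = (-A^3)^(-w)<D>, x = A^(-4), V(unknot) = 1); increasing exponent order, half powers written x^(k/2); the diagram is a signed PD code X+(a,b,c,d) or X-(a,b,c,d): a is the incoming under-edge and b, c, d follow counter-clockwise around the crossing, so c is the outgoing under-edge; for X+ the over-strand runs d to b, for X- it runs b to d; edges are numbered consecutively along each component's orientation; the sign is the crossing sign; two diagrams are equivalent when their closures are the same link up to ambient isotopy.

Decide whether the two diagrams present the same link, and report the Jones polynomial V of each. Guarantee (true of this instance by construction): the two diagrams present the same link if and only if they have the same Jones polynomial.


equivalent: yes
D1 (bracket A^-8 + 2 + A^8; 12 crossings at w = +4): V = x + 2x^3 + x^5
D2 (bracket A^-14 + 2A^-6 + A^2; 14 crossings at w = +2): V = x + 2x^3 + x^5
key observation: one V(x) for all 2 diagrams — one class (guaranteed)


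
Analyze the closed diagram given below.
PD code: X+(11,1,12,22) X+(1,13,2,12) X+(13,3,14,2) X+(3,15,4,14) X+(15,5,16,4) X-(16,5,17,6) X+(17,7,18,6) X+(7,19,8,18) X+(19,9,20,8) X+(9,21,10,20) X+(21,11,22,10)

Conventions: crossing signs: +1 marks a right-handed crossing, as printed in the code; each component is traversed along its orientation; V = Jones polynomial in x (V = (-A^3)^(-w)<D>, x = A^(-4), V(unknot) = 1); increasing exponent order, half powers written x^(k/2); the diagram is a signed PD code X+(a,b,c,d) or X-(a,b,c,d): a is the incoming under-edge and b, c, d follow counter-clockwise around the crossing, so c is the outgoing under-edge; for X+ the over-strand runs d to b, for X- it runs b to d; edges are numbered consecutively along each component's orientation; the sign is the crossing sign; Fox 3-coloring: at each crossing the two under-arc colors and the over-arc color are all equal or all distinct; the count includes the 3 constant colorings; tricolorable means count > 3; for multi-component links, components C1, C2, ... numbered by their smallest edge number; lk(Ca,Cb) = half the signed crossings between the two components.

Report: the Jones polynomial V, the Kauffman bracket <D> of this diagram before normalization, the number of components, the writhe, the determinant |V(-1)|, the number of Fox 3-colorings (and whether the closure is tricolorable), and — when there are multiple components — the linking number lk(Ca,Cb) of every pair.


V = x^4 + x^6 - x^7 + x^8 - x^9 + x^10 - x^11 + x^12 - x^13
<D> = A^-25 - A^-21 + A^-17 - A^-13 + A^-9 - A^-5 + A^-1 - A^3 - A^11 (w = +9)
1 component over 11 crossings, w = +9
9 Fox colorings among 3^11, |V(-1)| = 9: tricolorable
why: det 9 = |V(-1)|; divisible by 3, so tricolorable


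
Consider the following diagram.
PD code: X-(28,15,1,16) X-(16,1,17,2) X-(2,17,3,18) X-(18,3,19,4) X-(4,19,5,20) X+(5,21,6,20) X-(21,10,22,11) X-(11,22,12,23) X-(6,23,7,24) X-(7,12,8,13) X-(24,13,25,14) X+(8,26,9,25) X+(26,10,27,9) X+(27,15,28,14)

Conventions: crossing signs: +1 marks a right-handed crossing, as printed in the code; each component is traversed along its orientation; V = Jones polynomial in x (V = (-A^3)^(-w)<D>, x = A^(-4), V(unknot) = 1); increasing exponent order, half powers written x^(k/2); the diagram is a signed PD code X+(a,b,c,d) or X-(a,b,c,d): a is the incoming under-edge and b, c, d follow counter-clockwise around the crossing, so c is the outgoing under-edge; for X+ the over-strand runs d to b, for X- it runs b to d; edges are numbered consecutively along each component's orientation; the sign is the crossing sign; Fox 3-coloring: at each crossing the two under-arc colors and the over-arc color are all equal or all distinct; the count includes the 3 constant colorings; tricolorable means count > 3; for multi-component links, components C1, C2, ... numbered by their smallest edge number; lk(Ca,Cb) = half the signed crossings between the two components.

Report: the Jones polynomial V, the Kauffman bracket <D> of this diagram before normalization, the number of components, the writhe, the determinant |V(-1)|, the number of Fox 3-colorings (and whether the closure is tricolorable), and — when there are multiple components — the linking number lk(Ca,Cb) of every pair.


V(x) = -x^-9 + 2x^-8 - 3x^-7 + 3x^-6 - 3x^-5 + 3x^-4 - x^-3 + x^-2
bracket: A^-10 - A^-6 + 3A^-2 - 3A^2 + 3A^6 - 3A^10 + 2A^14 - A^18, w = -6
1 component, writhe -6, over 14 crossings
det 17, colorings 3 of 3^14 — not tricolorable
observation: the span of V is 7, forcing >= 7 crossings in any diagram


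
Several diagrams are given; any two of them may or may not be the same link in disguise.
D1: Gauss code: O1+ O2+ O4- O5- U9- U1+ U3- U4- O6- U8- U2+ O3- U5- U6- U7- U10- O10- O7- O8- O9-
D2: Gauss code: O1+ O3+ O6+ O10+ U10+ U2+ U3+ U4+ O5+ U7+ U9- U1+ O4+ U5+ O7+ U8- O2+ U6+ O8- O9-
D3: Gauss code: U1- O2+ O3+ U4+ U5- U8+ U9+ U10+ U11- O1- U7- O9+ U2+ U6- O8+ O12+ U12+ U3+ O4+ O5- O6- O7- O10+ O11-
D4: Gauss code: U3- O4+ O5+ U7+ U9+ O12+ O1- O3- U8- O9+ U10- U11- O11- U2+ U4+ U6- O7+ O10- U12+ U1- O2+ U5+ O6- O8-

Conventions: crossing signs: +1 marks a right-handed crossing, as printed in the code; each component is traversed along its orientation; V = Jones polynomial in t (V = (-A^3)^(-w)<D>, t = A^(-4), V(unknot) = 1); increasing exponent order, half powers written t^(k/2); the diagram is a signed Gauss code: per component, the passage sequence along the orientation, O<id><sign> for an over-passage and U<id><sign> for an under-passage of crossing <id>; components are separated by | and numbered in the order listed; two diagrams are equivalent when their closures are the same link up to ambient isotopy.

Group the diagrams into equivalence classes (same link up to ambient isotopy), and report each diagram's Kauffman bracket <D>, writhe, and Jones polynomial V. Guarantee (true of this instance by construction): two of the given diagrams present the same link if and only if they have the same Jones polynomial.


classes: {D1} | {D2} | {D3, D4}
V(D1) = -t^-4 + t^-3 + t^-1  [10 crossings, <D> = A^-14 + A^-6 - A^-2, w = -6]
D2 (bracket -A^2 + A^6 + A^14; 10 crossings at w = +6): V = t + t^3 - t^4
V(D3) = t^-2 - t^-1 + 2 - 2t + t^2 - t^3 + t^4  [12 crossings, <D> = A^-10 - A^-6 + A^-2 - 2A^2 + 2A^6 - A^10 + A^14, w = +2]
V(D4) = t^-2 - t^-1 + 2 - 2t + t^2 - t^3 + t^4  (w 0, c 12, <D> = A^-16 - A^-12 + A^-8 - 2A^-4 + 2 - A^4 + A^8)
note: 3 classes among 4 diagrams; unequal V(t) rules out equality


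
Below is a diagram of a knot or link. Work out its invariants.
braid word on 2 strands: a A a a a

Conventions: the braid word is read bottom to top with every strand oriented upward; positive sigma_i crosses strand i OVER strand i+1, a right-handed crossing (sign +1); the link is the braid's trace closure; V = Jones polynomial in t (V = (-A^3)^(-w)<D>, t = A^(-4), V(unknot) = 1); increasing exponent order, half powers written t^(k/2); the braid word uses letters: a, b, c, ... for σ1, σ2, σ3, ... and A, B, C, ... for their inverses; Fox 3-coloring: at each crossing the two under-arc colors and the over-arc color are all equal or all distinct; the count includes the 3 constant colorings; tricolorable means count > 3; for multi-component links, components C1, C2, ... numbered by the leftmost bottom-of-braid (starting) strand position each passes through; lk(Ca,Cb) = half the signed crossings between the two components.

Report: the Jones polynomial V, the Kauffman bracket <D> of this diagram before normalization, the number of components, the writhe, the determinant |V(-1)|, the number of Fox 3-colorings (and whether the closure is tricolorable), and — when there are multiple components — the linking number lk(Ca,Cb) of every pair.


V = t + t^3 - t^4
<D> = A^-7 - A^-3 - A^5 (w = +3)
1 component over 5 crossings, w = +3
9 Fox colorings among 3^5, |V(-1)| = 3: tricolorable
why: w = +3 (over 5 crossings) is diagram-only; (-A^3)^(-3) removes it from V


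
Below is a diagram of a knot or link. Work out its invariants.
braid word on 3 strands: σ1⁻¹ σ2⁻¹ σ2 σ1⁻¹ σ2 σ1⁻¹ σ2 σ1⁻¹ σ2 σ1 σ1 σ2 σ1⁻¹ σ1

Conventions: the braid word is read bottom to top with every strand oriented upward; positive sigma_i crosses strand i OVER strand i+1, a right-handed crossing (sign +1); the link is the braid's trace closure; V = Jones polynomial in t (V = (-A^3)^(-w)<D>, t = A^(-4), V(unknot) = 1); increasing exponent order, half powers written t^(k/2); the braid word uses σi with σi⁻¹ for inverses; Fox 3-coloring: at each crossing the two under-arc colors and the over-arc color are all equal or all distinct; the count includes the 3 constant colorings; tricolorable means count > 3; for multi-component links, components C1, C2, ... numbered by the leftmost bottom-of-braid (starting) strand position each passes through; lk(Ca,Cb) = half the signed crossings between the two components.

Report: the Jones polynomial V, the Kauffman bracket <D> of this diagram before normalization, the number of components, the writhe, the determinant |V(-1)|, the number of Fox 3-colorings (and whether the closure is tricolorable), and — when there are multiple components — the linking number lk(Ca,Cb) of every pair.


V(t) = t^-2 - 2t^-1 + 3 - 3t + 4t^2 - 3t^3 + 2t^4 - 2t^5 + t^6
bracket: A^-18 - 2A^-14 + 2A^-10 - 3A^-6 + 4A^-2 - 3A^2 + 3A^6 - 2A^10 + A^14, w = +2
1 component, writhe +2, over 14 crossings
det 21, colorings 9 of 3^14 — tricolorable
observation: |V(-1)| = 21: so tricolorable, since 3 divides 21


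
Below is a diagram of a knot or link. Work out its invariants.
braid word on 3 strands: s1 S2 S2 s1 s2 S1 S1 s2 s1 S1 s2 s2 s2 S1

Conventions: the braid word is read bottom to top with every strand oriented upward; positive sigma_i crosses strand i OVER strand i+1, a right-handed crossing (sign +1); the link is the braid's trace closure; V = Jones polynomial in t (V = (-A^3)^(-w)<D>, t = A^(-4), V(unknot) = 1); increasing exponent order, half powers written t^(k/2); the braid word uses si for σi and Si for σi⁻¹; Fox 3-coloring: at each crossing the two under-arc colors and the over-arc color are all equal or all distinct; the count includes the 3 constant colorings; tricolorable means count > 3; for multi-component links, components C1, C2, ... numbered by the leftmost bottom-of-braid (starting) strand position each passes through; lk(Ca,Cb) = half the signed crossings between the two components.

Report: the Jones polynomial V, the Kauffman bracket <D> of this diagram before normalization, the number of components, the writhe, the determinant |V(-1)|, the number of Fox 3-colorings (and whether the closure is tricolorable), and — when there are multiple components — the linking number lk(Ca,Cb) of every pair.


V = 1
<D> = A^6 (w = +2)
1 component over 14 crossings, w = +2
3 Fox colorings among 3^14, |V(-1)| = 1: not tricolorable
why: w = +2 (over 14 crossings) is diagram-only; (-A^3)^(-2) removes it from V


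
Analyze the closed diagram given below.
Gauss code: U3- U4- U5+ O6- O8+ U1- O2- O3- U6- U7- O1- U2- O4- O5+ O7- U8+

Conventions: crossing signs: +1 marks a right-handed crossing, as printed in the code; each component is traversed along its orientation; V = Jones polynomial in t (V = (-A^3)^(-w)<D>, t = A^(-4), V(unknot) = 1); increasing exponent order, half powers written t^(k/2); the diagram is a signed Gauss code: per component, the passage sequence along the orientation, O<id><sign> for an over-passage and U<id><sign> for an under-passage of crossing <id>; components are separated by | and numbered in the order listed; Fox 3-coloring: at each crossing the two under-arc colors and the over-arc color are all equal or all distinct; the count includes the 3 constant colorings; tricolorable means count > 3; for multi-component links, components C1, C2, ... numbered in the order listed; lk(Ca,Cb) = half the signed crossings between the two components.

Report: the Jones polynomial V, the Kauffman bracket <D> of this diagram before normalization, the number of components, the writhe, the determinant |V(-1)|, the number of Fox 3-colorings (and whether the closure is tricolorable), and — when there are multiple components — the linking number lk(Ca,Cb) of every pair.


V(t) = -t^-6 + t^-5 - t^-4 + 2t^-3 - t^-2 + t^-1
bracket: A^-8 - A^-4 + 2 - A^4 + A^8 - A^12, w = -4
1 component, writhe -4, over 8 crossings
det 7, colorings 3 of 3^8 — not tricolorable
observation: |V(-1)| = 7: so not tricolorable, since 3 does not divide 7


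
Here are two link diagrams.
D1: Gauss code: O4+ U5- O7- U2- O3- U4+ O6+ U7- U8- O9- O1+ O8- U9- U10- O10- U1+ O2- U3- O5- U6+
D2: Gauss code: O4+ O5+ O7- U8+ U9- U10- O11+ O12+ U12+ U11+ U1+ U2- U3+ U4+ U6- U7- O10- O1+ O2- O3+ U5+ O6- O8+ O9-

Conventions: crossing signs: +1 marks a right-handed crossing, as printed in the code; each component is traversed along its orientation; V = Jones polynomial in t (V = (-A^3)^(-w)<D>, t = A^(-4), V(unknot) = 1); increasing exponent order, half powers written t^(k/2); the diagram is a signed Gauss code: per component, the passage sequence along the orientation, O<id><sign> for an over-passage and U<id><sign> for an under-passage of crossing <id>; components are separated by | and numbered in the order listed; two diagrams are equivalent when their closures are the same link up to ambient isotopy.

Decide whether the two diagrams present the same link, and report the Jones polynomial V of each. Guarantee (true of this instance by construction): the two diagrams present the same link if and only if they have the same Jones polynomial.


same link: no
V(D1) = t^-5 - 2t^-4 + 2t^-3 - 2t^-2 + 2t^-1 - 1 + t  [10 crossings, <D> = A^-16 - A^-12 + 2A^-8 - 2A^-4 + 2 - 2A^4 + A^8, w = -4]
V(D2) = 1  [12 crossings, <D> = A^6, w = +2]
insight: 2 values of V(t) split the 2 diagrams


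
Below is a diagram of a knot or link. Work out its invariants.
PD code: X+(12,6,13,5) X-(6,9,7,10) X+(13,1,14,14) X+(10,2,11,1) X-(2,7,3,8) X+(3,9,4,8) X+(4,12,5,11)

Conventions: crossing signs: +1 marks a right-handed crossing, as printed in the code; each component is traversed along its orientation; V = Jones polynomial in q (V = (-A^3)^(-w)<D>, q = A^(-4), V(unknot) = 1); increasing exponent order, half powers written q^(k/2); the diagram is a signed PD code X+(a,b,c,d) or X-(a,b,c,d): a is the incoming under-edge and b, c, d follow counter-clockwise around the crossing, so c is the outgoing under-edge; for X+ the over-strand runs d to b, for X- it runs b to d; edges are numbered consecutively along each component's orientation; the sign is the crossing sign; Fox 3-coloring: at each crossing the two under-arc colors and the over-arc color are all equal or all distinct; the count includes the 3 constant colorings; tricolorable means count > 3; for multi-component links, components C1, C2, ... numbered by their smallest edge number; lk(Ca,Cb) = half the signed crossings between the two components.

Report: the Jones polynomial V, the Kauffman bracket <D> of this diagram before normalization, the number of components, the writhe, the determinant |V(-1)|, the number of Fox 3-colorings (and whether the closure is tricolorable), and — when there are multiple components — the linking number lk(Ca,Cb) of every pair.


Jones polynomial: V(q) = q + q^3 - q^4
<D> = A^-7 - A^-3 - A^5; writhe +3
components 1, writhe +3 (7 crossings)
3-colorings: 9 of 3^7, det 3 — tricolorable
note: det 3 = |V(-1)|; divisible by 3, so tricolorable


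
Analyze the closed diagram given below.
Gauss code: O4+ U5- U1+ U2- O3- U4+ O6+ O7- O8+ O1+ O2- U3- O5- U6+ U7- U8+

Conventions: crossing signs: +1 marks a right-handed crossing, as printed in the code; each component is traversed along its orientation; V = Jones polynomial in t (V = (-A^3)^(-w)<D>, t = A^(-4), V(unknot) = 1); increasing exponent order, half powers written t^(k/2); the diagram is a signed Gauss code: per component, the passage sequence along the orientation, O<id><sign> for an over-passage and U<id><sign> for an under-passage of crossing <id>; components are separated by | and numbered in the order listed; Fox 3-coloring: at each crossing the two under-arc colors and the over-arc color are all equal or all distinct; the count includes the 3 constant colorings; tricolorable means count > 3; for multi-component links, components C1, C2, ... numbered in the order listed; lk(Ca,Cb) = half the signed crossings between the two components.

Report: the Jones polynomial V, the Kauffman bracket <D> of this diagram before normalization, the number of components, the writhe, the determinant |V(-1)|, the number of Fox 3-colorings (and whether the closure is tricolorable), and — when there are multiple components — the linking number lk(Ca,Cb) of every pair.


V(t) = t^-2 - t^-1 + 1 - t + t^2
bracket: A^-8 - A^-4 + 1 - A^4 + A^8, w = 0
1 component, writhe 0, over 8 crossings
det 5, colorings 3 of 3^8 — not tricolorable
observation: palindromic: swapping t for 1/t fixes V


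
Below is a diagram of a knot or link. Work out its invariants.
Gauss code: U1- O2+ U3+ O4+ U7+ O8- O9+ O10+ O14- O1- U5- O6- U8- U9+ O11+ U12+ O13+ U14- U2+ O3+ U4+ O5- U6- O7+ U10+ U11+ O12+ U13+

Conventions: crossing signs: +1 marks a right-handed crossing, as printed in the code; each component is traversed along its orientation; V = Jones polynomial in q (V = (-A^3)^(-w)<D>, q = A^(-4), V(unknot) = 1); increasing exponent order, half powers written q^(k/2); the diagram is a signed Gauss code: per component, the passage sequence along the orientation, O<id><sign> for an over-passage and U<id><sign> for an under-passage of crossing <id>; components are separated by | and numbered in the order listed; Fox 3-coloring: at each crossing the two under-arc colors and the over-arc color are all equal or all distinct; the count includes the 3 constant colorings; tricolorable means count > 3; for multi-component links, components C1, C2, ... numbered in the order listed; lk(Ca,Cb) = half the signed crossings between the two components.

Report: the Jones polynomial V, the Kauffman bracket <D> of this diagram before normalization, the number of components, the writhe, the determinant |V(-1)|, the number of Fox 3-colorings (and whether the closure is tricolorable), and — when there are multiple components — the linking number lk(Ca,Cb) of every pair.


V(q) = -q^-1 + 2 - 2q + 4q^2 - 4q^3 + 5q^4 - 5q^5 + 4q^6 - 3q^7 + 2q^8 - q^9
bracket: -A^-24 + 2A^-20 - 3A^-16 + 4A^-12 - 5A^-8 + 5A^-4 - 4 + 4A^4 - 2A^8 + 2A^12 - A^16, w = +4
1 component, writhe +4, over 14 crossings
det 33, colorings 9 of 3^14 — tricolorable
observation: det 33 = |V(-1)|; divisible by 3, so tricolorable


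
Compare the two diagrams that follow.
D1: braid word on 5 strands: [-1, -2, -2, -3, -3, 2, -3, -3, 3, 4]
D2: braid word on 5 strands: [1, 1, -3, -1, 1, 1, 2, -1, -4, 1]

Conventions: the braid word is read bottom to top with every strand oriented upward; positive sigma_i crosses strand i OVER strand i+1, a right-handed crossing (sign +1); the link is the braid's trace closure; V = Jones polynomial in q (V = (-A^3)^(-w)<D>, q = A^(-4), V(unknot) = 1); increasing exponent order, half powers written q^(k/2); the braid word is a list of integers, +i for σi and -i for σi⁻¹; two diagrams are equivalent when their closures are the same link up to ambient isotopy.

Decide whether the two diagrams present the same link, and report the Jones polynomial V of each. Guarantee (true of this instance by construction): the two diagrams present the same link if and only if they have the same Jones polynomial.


equivalent: no
D1 (bracket A^-8 - A^-4 + 2 - A^4 + A^8 - A^12; 10 crossings at w = -4): V = -q^-6 + q^-5 - q^-4 + 2q^-3 - q^-2 + q^-1
V(D2) = q + q^3 - q^4  (w +2, c 10, <D> = -A^-10 + A^-6 + A^2)
key observation: V(q) takes 2 values over 2 diagrams, fixing the grouping


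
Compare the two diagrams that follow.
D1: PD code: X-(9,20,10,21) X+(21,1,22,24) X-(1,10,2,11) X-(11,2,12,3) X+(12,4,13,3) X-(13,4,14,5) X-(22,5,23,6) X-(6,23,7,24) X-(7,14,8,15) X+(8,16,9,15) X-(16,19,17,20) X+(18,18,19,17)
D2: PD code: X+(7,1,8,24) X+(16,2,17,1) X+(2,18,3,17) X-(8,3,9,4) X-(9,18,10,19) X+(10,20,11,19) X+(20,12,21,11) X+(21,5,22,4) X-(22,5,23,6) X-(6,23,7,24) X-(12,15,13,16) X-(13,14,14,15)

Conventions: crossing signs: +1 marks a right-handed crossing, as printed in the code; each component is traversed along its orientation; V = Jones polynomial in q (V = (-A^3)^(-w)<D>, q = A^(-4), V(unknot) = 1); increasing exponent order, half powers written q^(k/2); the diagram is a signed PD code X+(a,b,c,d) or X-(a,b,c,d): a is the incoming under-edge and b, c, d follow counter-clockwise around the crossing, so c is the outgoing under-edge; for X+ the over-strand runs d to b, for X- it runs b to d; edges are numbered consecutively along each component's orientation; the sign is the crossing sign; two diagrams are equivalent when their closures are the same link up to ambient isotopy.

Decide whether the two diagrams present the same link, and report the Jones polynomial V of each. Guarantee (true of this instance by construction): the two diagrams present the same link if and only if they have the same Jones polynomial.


same link: no
V(D1) = -q^-6 + q^-5 - q^-4 + 2q^-3 - q^-2 + q^-1  [12 crossings, <D> = A^-8 - A^-4 + 2 - A^4 + A^8 - A^12, w = -4]
D2 (bracket -A^-16 + A^-12 + A^-4; 12 crossings at w = 0): V = q + q^3 - q^4
note: 2 classes among 2 diagrams; unequal V(q) rules out equality


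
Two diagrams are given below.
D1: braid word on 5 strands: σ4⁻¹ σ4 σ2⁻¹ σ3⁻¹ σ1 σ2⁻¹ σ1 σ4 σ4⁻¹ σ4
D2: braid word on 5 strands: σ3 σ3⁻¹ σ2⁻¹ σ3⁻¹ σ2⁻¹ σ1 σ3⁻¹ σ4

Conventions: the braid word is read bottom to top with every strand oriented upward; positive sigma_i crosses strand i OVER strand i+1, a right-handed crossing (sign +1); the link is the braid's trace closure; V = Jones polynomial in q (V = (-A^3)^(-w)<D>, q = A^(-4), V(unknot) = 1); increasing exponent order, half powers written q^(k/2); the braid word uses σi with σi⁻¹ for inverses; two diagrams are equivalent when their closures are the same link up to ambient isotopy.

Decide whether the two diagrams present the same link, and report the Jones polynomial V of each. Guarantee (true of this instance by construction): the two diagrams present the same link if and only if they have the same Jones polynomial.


same link: no
V(D1) = q^-2 - q^-1 + 1 - q + q^2  [10 crossings, <D> = A^-8 - A^-4 + 1 - A^4 + A^8, w = 0]
D2 (bracket A^-2 + A^6 - A^10; 8 crossings at w = -2): V = -q^-4 + q^-3 + q^-1
note: 2 values of V(q) split the 2 diagrams


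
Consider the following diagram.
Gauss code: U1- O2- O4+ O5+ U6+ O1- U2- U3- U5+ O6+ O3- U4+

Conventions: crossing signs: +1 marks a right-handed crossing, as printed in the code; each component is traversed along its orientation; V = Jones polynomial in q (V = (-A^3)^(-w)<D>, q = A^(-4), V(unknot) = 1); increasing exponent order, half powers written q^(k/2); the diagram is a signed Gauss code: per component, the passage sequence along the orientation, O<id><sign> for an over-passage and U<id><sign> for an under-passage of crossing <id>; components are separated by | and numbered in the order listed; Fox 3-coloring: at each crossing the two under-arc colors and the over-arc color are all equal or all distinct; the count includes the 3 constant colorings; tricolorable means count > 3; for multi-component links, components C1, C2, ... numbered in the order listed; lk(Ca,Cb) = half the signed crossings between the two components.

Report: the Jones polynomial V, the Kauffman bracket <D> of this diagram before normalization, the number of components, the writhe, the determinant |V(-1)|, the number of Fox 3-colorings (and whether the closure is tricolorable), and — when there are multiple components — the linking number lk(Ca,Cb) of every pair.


V(q) = q^-2 - q^-1 + 1 - q + q^2
bracket: A^-8 - A^-4 + 1 - A^4 + A^8, w = 0
1 component, writhe 0, over 6 crossings
det 5, colorings 3 of 3^6 — not tricolorable
observation: V spans 4 powers of q: at least 4 crossings in any diagram


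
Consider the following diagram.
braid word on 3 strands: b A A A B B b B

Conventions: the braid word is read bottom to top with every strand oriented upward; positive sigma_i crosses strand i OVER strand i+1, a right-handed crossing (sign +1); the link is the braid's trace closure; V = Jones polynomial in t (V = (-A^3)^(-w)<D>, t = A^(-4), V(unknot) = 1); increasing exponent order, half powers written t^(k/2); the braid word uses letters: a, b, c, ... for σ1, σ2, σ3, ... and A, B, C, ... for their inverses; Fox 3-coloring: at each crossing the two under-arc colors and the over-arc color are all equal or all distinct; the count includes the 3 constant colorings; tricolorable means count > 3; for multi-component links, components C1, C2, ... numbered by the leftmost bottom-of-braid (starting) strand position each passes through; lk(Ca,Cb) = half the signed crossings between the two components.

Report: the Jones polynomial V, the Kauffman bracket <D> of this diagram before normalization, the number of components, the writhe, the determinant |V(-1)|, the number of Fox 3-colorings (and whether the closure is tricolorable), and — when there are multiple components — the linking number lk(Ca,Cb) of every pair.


Jones polynomial: V(t) = -t^-4 + t^-3 + t^-1
<D> = A^-8 + 1 - A^4; writhe -4
components 1, writhe -4 (8 crossings)
3-colorings: 9 of 3^8, det 3 — tricolorable
note: inverse pairs cancel, leaving σ2 σ1⁻¹ σ1⁻¹ σ1⁻¹ σ2⁻¹ σ2⁻¹


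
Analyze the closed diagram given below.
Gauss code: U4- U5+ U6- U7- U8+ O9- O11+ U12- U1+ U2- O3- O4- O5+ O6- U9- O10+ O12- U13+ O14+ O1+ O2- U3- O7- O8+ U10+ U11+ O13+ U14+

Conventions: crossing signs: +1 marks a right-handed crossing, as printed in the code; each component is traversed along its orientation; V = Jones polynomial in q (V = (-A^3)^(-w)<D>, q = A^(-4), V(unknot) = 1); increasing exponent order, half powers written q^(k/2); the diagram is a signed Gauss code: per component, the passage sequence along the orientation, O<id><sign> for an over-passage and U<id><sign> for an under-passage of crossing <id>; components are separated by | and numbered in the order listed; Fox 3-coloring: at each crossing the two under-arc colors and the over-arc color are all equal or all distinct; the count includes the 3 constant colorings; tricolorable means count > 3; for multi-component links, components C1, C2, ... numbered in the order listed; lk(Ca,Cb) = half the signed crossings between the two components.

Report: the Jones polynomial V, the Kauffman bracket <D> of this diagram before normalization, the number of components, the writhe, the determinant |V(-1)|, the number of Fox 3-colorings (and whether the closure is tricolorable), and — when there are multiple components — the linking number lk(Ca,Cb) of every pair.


Jones polynomial: V(q) = -q^-3 + q^-2 - q^-1 + 3 - q + q^2 - q^3
<D> = -A^-12 + A^-8 - A^-4 + 3 - A^4 + A^8 - A^12; writhe 0
components 1, writhe 0 (14 crossings)
3-colorings: 27 of 3^14, det 9 — tricolorable
note: |V(-1)| = 9: so tricolorable, since 3 divides 9


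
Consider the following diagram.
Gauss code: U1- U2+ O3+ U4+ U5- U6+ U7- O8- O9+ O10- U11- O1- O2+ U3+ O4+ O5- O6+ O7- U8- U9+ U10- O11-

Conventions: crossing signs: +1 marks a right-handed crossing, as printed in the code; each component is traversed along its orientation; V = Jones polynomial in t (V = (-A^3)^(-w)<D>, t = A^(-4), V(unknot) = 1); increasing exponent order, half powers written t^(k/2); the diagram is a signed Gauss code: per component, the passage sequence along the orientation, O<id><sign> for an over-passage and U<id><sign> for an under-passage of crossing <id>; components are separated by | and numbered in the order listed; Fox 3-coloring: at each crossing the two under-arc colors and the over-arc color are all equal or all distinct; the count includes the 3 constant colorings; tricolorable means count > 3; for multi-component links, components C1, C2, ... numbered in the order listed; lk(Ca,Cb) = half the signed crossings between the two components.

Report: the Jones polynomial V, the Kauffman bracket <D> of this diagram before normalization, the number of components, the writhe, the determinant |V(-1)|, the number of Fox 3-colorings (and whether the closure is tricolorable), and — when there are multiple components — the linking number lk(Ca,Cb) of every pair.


V(t) = 1
bracket: -A^-3, w = -1
1 component, writhe -1, over 11 crossings
det 1, colorings 3 of 3^11 — not tricolorable
observation: |V(-1)| = 1: so not tricolorable, since 3 does not divide 1


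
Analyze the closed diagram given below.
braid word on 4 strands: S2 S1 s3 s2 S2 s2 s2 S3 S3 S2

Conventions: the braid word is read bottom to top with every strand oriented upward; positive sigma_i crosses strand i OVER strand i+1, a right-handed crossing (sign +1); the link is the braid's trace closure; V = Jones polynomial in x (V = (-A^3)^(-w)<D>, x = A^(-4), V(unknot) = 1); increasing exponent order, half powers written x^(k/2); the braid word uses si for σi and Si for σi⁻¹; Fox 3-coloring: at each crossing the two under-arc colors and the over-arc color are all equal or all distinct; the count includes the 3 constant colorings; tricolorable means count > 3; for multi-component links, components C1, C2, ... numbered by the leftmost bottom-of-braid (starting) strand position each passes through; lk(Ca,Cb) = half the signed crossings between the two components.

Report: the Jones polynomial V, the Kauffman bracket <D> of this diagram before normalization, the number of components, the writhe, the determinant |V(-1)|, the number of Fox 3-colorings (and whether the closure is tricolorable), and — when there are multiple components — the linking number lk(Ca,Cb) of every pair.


Jones polynomial: V(x) = x^(-7/2) - 2x^(-5/2) + x^(-3/2) - 2x^(-1/2) + x^(1/2) - x^(3/2)
<D> = -A^-12 + A^-8 - 2A^-4 + 1 - 2A^4 + A^8; writhe -2
components 2, writhe -2 (10 crossings)
linking number lk(C1,C2) = 0
3-colorings: 3 of 3^10, det 8 — not tricolorable
note: all 2 components of this link are unlinked algebraically


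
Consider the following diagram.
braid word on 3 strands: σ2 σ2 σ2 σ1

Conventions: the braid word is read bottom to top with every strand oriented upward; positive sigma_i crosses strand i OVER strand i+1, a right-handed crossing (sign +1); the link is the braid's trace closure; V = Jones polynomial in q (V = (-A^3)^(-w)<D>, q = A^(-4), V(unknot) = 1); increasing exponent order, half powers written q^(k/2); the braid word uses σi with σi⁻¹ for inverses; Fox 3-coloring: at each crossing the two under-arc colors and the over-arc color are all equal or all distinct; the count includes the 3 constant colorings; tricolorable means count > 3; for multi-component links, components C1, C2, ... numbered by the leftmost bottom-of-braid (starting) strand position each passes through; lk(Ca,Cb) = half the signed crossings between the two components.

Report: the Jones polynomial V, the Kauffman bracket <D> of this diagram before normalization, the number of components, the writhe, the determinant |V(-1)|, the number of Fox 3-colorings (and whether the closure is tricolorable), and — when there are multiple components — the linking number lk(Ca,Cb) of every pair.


Jones polynomial: V(q) = q + q^3 - q^4
<D> = -A^-4 + 1 + A^8; writhe +4
components 1, writhe +4 (4 crossings)
3-colorings: 9 of 3^4, det 3 — tricolorable
note: |V(-1)| = 3: so tricolorable, since 3 divides 3
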